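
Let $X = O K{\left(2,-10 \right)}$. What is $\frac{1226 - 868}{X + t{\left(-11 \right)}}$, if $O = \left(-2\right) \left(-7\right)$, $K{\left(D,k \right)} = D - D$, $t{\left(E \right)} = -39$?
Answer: $- \frac{358}{39} \approx -9.1795$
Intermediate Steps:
$K{\left(D,k \right)} = 0$
$O = 14$
$X = 0$ ($X = 14 \cdot 0 = 0$)
$\frac{1226 - 868}{X + t{\left(-11 \right)}} = \frac{1226 - 868}{0 - 39} = \frac{358}{-39} = 358 \left(- \frac{1}{39}\right) = - \frac{358}{39}$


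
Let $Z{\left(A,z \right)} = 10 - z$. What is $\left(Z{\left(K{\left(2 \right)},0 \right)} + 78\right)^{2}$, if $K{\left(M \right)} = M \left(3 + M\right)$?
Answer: $7744$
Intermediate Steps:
$\left(Z{\left(K{\left(2 \right)},0 \right)} + 78\right)^{2} = \left(\left(10 - 0\right) + 78\right)^{2} = \left(\left(10 + 0\right) + 78\right)^{2} = \left(10 + 78\right)^{2} = 88^{2} = 7744$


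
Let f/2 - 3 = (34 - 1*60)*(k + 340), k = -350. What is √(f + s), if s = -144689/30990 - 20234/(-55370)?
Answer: √313483058515864110/24513090 ≈ 22.841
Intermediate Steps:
f = 526 (f = 6 + 2*((34 - 1*60)*(-350 + 340)) = 6 + 2*((34 - 60)*(-10)) = 6 + 2*(-26*(-10)) = 6 + 2*260 = 6 + 520 = 526)
s = -738437827/171591630 (s = -144689*1/30990 - 20234*(-1/55370) = -144689/30990 + 10117/27685 = -738437827/171591630 ≈ -4.3035)
√(f + s) = √(526 - 738437827/171591630) = √(89518759553/171591630) = √313483058515864110/24513090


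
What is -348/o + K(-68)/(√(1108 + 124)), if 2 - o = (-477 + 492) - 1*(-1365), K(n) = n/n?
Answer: 174/689 + √77/308 ≈ 0.28103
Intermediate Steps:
K(n) = 1
o = -1378 (o = 2 - ((-477 + 492) - 1*(-1365)) = 2 - (15 + 1365) = 2 - 1*1380 = 2 - 1380 = -1378)
-348/o + K(-68)/(√(1108 + 124)) = -348/(-1378) + 1/√(1108 + 124) = -348*(-1/1378) + 1/√1232 = 174/689 + 1/(4*√77) = 174/689 + 1*(√77/308) = 174/689 + √77/308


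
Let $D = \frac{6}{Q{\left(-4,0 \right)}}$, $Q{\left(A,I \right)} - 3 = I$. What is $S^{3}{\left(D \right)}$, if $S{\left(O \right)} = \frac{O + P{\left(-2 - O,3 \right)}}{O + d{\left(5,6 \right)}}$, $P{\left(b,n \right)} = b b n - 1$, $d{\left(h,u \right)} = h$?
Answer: $343$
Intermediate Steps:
$Q{\left(A,I \right)} = 3 + I$
$D = 2$ ($D = \frac{6}{3 + 0} = \frac{6}{3} = 6 \cdot \frac{1}{3} = 2$)
$P{\left(b,n \right)} = -1 + n b^{2}$ ($P{\left(b,n \right)} = b^{2} n - 1 = n b^{2} - 1 = -1 + n b^{2}$)
$S{\left(O \right)} = \frac{-1 + O + 3 \left(-2 - O\right)^{2}}{5 + O}$ ($S{\left(O \right)} = \frac{O + \left(-1 + 3 \left(-2 - O\right)^{2}\right)}{O + 5} = \frac{-1 + O + 3 \left(-2 - O\right)^{2}}{5 + O}$)
$S^{3}{\left(D \right)} = \left(\frac{-1 + 2 + 3 \left(2 + 2\right)^{2}}{5 + 2}\right)^{3} = \left(\frac{-1 + 2 + 3 \cdot 4^{2}}{7}\right)^{3} = \left(\frac{-1 + 2 + 3 \cdot 16}{7}\right)^{3} = \left(\frac{-1 + 2 + 48}{7}\right)^{3} = \left(\frac{1}{7} \cdot 49\right)^{3} = 7^{3} = 343$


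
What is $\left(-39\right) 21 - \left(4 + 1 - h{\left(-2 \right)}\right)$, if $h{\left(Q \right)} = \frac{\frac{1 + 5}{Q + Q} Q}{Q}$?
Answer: $- \frac{1651}{2} \approx -825.5$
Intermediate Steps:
$h{\left(Q \right)} = \frac{3}{Q}$ ($h{\left(Q \right)} = \frac{\frac{6}{2 Q} Q}{Q} = \frac{6 \frac{1}{2 Q} Q}{Q} = \frac{\frac{3}{Q} Q}{Q} = \frac{3}{Q}$)
$\left(-39\right) 21 - \left(4 + 1 - h{\left(-2 \right)}\right) = \left(-39\right) 21 - \left(4 + 1 + \frac{3}{2}\right) = -819 + \left(3 \left(- \frac{1}{2}\right) - \left(4 + 1\right)\right) = -819 - \frac{13}{2} = - \frac{1651}{2}$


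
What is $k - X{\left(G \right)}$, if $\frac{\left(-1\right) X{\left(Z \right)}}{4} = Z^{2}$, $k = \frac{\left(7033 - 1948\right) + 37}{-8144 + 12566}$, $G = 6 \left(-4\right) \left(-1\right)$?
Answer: $\frac{5096705}{2211} \approx 2305.2$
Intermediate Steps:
$G = 24$ ($G = \left(-24\right) \left(-1\right) = 24$)
$k = \frac{2561}{2211}$ ($k = \frac{\left(7033 - 1948\right) + 37}{4422} = \left(5085 + 37\right) \frac{1}{4422} = 5122 \cdot \frac{1}{4422} = \frac{2561}{2211} \approx 1.1583$)
$X{\left(Z \right)} = - 4 Z^{2}$
$k - X{\left(G \right)} = \frac{2561}{2211} - - 4 \cdot 24^{2} = \frac{2561}{2211} - \left(-4\right) 576 = \frac{2561}{2211} - -2304 = \frac{2561}{2211} + 2304 = \frac{5096705}{2211}$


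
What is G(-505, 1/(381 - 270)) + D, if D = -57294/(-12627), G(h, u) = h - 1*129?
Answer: -883136/1403 ≈ -629.46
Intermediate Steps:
G(h, u) = -129 + h (G(h, u) = h - 129 = -129 + h)
D = 6366/1403 (D = -57294*(-1/12627) = 6366/1403 ≈ 4.5374)
G(-505, 1/(381 - 270)) + D = (-129 - 505) + 6366/1403 = -634 + 6366/1403 = -883136/1403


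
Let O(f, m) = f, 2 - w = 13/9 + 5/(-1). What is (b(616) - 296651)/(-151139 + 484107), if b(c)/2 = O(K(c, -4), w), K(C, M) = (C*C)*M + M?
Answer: -3332307/332968 ≈ -10.008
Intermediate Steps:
w = 50/9 (w = 2 - (13/9 + 5/(-1)) = 2 - (13*(⅑) + 5*(-1)) = 2 - (13/9 - 5) = 2 - 1*(-32/9) = 2 + 32/9 = 50/9 ≈ 5.5556)
K(C, M) = M + M*C² (K(C, M) = C²*M + M = M*C² + M = M + M*C²)
b(c) = -8 - 8*c² (b(c) = 2*(-4*(1 + c²)) = 2*(-4 - 4*c²) = -8 - 8*c²)
(b(616) - 296651)/(-151139 + 484107) = ((-8 - 8*616²) - 296651)/(-151139 + 484107) = ((-8 - 8*379456) - 296651)/332968 = ((-8 - 3035648) - 296651)*(1/332968) = (-3035656 - 296651)*(1/332968) = -3332307*1/332968 = -3332307/332968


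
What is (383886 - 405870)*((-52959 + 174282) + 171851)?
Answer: -6445137216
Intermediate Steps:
(383886 - 405870)*((-52959 + 174282) + 171851) = -21984*(121323 + 171851) = -21984*293174 = -6445137216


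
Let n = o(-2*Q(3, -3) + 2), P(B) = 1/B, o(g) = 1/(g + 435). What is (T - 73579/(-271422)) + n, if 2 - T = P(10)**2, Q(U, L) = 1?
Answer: 890782471/393561900 ≈ 2.2634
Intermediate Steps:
o(g) = 1/(435 + g)
n = 1/435 (n = 1/(435 + (-2*1 + 2)) = 1/(435 + (-2 + 2)) = 1/(435 + 0) = 1/435 ≈ 0.0022989)
T = 199/100 (T = 2 - (1/10)**2 = 2 - 1*1/100 = 2 - 1/100 = 199/100 ≈ 1.9900)
(T - 73579/(-271422)) + n = (199/100 - 73579/(-271422)) + 1/435 = (199/100 - 73579*(-1/271422)) + 1/435 = (199/100 + 73579/271422) + 1/435 = 30685439/13571100 + 1/435 = 890782471/393561900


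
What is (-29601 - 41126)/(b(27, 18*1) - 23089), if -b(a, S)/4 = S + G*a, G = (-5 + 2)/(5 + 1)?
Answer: 70727/23107 ≈ 3.0608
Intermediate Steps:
G = -½ (G = -3/6 = -3*⅙ = -½ ≈ -0.50000)
b(a, S) = -4*S + 2*a (b(a, S) = -4*(S - a/2) = -4*S + 2*a)
(-29601 - 41126)/(b(27, 18*1) - 23089) = (-29601 - 41126)/((-72 + 2*27) - 23089) = -70727/((-4*18 + 54) - 23089) = -70727/((-72 + 54) - 23089) = -70727/(-18 - 23089) = -70727/(-23107) = -70727*(-1/23107) = 70727/23107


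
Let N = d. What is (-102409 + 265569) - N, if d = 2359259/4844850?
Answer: 790483366741/4844850 ≈ 1.6316e+5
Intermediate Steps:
d = 2359259/4844850 (d = 2359259*(1/4844850) = 2359259/4844850 ≈ 0.48696)
N = 2359259/4844850 ≈ 0.48696
(-102409 + 265569) - N = (-102409 + 265569) - 1*2359259/4844850 = 163160 - 2359259/4844850 = 790483366741/4844850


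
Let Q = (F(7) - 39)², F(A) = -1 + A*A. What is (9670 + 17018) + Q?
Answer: 26769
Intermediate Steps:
F(A) = -1 + A²
Q = 81 (Q = ((-1 + 7²) - 39)² = ((-1 + 49) - 39)² = (48 - 39)² = 9² = 81)
(9670 + 17018) + Q = (9670 + 17018) + 81 = 26688 + 81 = 26769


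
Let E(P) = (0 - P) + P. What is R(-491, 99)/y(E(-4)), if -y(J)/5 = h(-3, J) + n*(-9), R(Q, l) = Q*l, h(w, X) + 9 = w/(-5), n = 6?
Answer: -16203/104 ≈ -155.80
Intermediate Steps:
h(w, X) = -9 - w/5 (h(w, X) = -9 + w/(-5) = -9 + w*(-⅕) = -9 - w/5)
E(P) = 0 (E(P) = -P + P = 0)
y(J) = 312 (y(J) = -5*((-9 - ⅕*(-3)) + 6*(-9)) = -5*((-9 + ⅗) - 54) = -5*(-42/5 - 54) = -5*(-312/5) = 312)
R(-491, 99)/y(E(-4)) = -491*99/312 = -48609*1/312 = -16203/104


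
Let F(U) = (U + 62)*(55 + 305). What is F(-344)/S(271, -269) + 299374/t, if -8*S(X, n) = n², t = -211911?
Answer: 150442635746/15334091871 ≈ 9.8110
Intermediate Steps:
S(X, n) = -n²/8
F(U) = 22320 + 360*U (F(U) = (62 + U)*360 = 22320 + 360*U)
F(-344)/S(271, -269) + 299374/t = (22320 + 360*(-344))/((-⅛*(-269)²)) + 299374/(-211911) = (22320 - 123840)/((-⅛*72361)) + 299374*(-1/211911) = -101520/(-72361/8) - 299374/211911 = -101520*(-8/72361) - 299374/211911 = 812160/72361 - 299374/211911 = 150442635746/15334091871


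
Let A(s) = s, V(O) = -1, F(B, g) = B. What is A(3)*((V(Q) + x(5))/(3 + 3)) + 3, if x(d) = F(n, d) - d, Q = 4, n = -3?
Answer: -3/2 ≈ -1.5000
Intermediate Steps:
x(d) = -3 - d
A(3)*((V(Q) + x(5))/(3 + 3)) + 3 = 3*((-1 + (-3 - 1*5))/(3 + 3)) + 3 = 3*((-1 + (-3 - 5))/6) + 3 = 3*((-1 - 8)*(⅙)) + 3 = 3*(-9*⅙) + 3 = 3*(-3/2) + 3 = -9/2 + 3 = -3/2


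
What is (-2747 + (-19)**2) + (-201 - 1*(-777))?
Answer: -1810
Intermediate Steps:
(-2747 + (-19)**2) + (-201 - 1*(-777)) = (-2747 + 361) + (-201 + 777) = -2386 + 576 = -1810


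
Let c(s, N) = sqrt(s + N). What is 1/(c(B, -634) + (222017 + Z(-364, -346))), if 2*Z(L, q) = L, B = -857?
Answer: 73945/16403589572 - I*sqrt(1491)/49210768716 ≈ 4.5079e-6 - 7.8466e-10*I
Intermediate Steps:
Z(L, q) = L/2
c(s, N) = sqrt(N + s)
1/(c(B, -634) + (222017 + Z(-364, -346))) = 1/(sqrt(-634 - 857) + (222017 + (1/2)*(-364))) = 1/(sqrt(-1491) + (222017 - 182)) = 1/(I*sqrt(1491) + 221835) = 1/(221835 + I*sqrt(1491))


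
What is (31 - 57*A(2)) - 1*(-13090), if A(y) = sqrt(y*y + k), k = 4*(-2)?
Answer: 13121 - 114*I ≈ 13121.0 - 114.0*I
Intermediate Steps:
k = -8
A(y) = sqrt(-8 + y**2) (A(y) = sqrt(y*y - 8) = sqrt(y**2 - 8) = sqrt(-8 + y**2))
(31 - 57*A(2)) - 1*(-13090) = (31 - 57*sqrt(-8 + 2**2)) - 1*(-13090) = (31 - 57*sqrt(-8 + 4)) + 13090 = (31 - 114*I) + 13090 = 13121 - 114*I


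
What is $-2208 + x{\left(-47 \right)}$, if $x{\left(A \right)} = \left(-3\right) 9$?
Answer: $-2235$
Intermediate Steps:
$x{\left(A \right)} = -27$
$-2208 + x{\left(-47 \right)} = -2208 - 27 = -2235$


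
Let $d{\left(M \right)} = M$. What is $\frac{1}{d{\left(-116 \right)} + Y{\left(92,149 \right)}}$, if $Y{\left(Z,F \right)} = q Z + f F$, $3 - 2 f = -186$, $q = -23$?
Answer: $\frac{2}{23697} \approx 8.4399 \cdot 10^{-5}$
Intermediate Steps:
$f = \frac{189}{2}$ ($f = \frac{3}{2} - -93 = \frac{3}{2} + 93 = \frac{189}{2} \approx 94.5$)
$Y{\left(Z,F \right)} = - 23 Z + \frac{189 F}{2}$
$\frac{1}{d{\left(-116 \right)} + Y{\left(92,149 \right)}} = \frac{1}{-116 + \left(\left(-23\right) 92 + \frac{189}{2} \cdot 149\right)} = \frac{1}{-116 + \left(-2116 + \frac{28161}{2}\right)} = \frac{1}{-116 + \frac{23929}{2}} = \frac{1}{\frac{23697}{2}} = \frac{2}{23697}$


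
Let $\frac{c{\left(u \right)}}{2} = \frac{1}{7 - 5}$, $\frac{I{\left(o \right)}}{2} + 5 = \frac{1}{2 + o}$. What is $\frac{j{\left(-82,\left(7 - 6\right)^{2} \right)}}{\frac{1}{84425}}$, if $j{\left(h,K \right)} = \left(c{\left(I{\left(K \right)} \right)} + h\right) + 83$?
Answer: $168850$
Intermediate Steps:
$I{\left(o \right)} = -10 + \frac{2}{2 + o}$
$c{\left(u \right)} = 1$ ($c{\left(u \right)} = \frac{2}{7 - 5} = \frac{2}{2} = 2 \cdot \frac{1}{2} = 1$)
$j{\left(h,K \right)} = 84 + h$ ($j{\left(h,K \right)} = \left(1 + h\right) + 83 = 84 + h$)
$\frac{j{\left(-82,\left(7 - 6\right)^{2} \right)}}{\frac{1}{84425}} = \frac{84 - 82}{\frac{1}{84425}} = 2 \frac{1}{\frac{1}{84425}} = 2 \cdot 84425 = 168850$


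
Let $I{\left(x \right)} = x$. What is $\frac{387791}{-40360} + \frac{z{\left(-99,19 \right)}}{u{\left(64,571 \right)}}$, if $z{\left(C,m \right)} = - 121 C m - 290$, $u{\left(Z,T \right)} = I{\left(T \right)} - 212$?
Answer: $\frac{9035054991}{14489240} \approx 623.57$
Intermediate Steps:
$u{\left(Z,T \right)} = -212 + T$ ($u{\left(Z,T \right)} = T - 212 = -212 + T$)
$z{\left(C,m \right)} = -290 - 121 C m$ ($z{\left(C,m \right)} = - 121 C m - 290 = -290 - 121 C m$)
$\frac{387791}{-40360} + \frac{z{\left(-99,19 \right)}}{u{\left(64,571 \right)}} = \frac{387791}{-40360} + \frac{-290 - \left(-11979\right) 19}{-212 + 571} = 387791 \left(- \frac{1}{40360}\right) + \frac{-290 + 227601}{359} = - \frac{387791}{40360} + 227311 \cdot \frac{1}{359} = - \frac{387791}{40360} + \frac{227311}{359} = \frac{9035054991}{14489240}$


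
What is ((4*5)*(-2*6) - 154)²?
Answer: 155236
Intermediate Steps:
((4*5)*(-2*6) - 154)² = (20*(-12) - 154)² = (-240 - 154)² = (-394)² = 155236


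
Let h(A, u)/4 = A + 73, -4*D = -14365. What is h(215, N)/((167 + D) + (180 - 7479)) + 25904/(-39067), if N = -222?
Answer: -182299696/184435307 ≈ -0.98842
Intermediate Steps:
D = 14365/4 (D = -1/4*(-14365) = 14365/4 ≈ 3591.3)
h(A, u) = 292 + 4*A (h(A, u) = 4*(A + 73) = 4*(73 + A) = 292 + 4*A)
h(215, N)/((167 + D) + (180 - 7479)) + 25904/(-39067) = (292 + 4*215)/((167 + 14365/4) + (180 - 7479)) + 25904/(-39067) = (292 + 860)/(15033/4 - 7299) + 25904*(-1/39067) = 1152/(-14163/4) - 25904/39067 = 1152*(-4/14163) - 25904/39067 = -1536/4721 - 25904/39067 = -182299696/184435307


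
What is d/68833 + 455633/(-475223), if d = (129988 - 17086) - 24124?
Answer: 10826761205/32711024759 ≈ 0.33098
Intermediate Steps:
d = 88778 (d = 112902 - 24124 = 88778)
d/68833 + 455633/(-475223) = 88778/68833 + 455633/(-475223) = 88778*(1/68833) + 455633*(-1/475223) = 88778/68833 - 455633/475223 = 10826761205/32711024759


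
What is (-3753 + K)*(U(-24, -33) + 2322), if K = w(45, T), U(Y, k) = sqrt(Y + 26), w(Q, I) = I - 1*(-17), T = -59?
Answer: -8811990 - 3795*sqrt(2) ≈ -8.8174e+6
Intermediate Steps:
w(Q, I) = 17 + I (w(Q, I) = I + 17 = 17 + I)
U(Y, k) = sqrt(26 + Y)
K = -42 (K = 17 - 59 = -42)
(-3753 + K)*(U(-24, -33) + 2322) = (-3753 - 42)*(sqrt(26 - 24) + 2322) = -3795*(sqrt(2) + 2322) = -3795*(2322 + sqrt(2)) = -8811990 - 3795*sqrt(2)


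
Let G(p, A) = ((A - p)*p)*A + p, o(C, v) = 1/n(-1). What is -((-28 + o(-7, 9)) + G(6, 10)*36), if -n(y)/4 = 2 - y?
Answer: -105935/12 ≈ -8827.9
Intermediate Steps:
n(y) = -8 + 4*y (n(y) = -4*(2 - y) = -8 + 4*y)
o(C, v) = -1/12 (o(C, v) = 1/(-8 + 4*(-1)) = 1/(-8 - 4) = 1/(-12) = -1/12)
G(p, A) = p + A*p*(A - p) (G(p, A) = (p*(A - p))*A + p = A*p*(A - p) + p = p + A*p*(A - p))
-((-28 + o(-7, 9)) + G(6, 10)*36) = -((-28 - 1/12) + (6*(1 + 10**2 - 1*10*6))*36) = -(-337/12 + (6*(1 + 100 - 60))*36) = -(-337/12 + (6*41)*36) = -(-337/12 + 246*36) = -(-337/12 + 8856) = -1*105935/12 = -105935/12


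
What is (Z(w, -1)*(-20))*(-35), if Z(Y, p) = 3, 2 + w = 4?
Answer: 2100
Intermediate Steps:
w = 2 (w = -2 + 4 = 2)
(Z(w, -1)*(-20))*(-35) = (3*(-20))*(-35) = -60*(-35) = 2100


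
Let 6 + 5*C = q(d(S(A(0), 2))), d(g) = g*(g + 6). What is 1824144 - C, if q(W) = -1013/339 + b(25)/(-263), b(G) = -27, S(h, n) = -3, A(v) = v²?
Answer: 813176825248/445785 ≈ 1.8241e+6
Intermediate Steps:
d(g) = g*(6 + g)
q(W) = -257266/89157 (q(W) = -1013/339 - 27/(-263) = -1013*1/339 - 27*(-1/263) = -1013/339 + 27/263 = -257266/89157)
C = -792208/445785 (C = -6/5 + (⅕)*(-257266/89157) = -6/5 - 257266/445785 = -792208/445785 ≈ -1.7771)
1824144 - C = 1824144 - 1*(-792208/445785) = 1824144 + 792208/445785 = 813176825248/445785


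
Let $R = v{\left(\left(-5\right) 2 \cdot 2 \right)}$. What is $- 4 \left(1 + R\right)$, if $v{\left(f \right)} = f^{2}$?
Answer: $-1604$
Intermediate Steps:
$R = 400$ ($R = \left(\left(-5\right) 2 \cdot 2\right)^{2} = \left(\left(-10\right) 2\right)^{2} = \left(-20\right)^{2} = 400$)
$- 4 \left(1 + R\right) = - 4 \left(1 + 400\right) = \left(-4\right) 401 = -1604$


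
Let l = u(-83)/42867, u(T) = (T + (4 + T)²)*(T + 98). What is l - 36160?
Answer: -516659450/14289 ≈ -36158.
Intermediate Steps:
u(T) = (98 + T)*(T + (4 + T)²) (u(T) = (T + (4 + T)²)*(98 + T) = (98 + T)*(T + (4 + T)²))
l = 30790/14289 (l = (1568 + (-83)³ + 107*(-83)² + 898*(-83))/42867 = (1568 - 571787 + 107*6889 - 74534)*(1/42867) = (1568 - 571787 + 737123 - 74534)*(1/42867) = 92370*(1/42867) = 30790/14289 ≈ 2.1548)
l - 36160 = 30790/14289 - 36160 = -516659450/14289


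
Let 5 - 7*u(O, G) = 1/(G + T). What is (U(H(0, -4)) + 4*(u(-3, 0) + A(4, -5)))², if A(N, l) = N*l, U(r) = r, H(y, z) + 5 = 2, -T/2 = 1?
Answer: 312481/49 ≈ 6377.2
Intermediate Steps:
T = -2 (T = -2*1 = -2)
H(y, z) = -3 (H(y, z) = -5 + 2 = -3)
u(O, G) = 5/7 - 1/(7*(-2 + G)) (u(O, G) = 5/7 - 1/(7*(G - 2)) = 5/7 - 1/(7*(-2 + G)))
(U(H(0, -4)) + 4*(u(-3, 0) + A(4, -5)))² = (-3 + 4*((-11 + 5*0)/(7*(-2 + 0)) + 4*(-5)))² = (-3 + 4*((⅐)*(-11 + 0)/(-2) - 20))² = (-3 + 4*((⅐)*(-½)*(-11) - 20))² = (-3 + 4*(11/14 - 20))² = (-3 + 4*(-269/14))² = (-3 - 538/7)² = (-559/7)² = 312481/49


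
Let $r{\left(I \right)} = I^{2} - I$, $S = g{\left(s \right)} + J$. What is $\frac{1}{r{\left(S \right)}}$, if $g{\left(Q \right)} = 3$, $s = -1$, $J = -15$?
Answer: $\frac{1}{156} \approx 0.0064103$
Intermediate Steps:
$S = -12$ ($S = 3 - 15 = -12$)
$\frac{1}{r{\left(S \right)}} = \frac{1}{\left(-12\right) \left(-1 - 12\right)} = \frac{1}{\left(-12\right) \left(-13\right)} = \frac{1}{156}$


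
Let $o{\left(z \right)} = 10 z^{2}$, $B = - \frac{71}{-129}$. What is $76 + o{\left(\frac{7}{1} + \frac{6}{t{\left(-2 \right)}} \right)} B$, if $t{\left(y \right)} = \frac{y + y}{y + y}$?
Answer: $\frac{129794}{129} \approx 1006.2$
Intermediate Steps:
$B = \frac{71}{129}$ ($B = \left(-71\right) \left(- \frac{1}{129}\right) = \frac{71}{129} \approx 0.55039$)
$t{\left(y \right)} = 1$ ($t{\left(y \right)} = \frac{2 y}{2 y} = 2 y \frac{1}{2 y} = 1$)
$76 + o{\left(\frac{7}{1} + \frac{6}{t{\left(-2 \right)}} \right)} B = 76 + 10 \left(\frac{7}{1} + \frac{6}{1}\right)^{2} \cdot \frac{71}{129} = 76 + 10 \left(7 \cdot 1 + 6 \cdot 1\right)^{2} \cdot \frac{71}{129} = 76 + 10 \left(7 + 6\right)^{2} \cdot \frac{71}{129} = 76 + 10 \cdot 13^{2} \cdot \frac{71}{129} = 76 + 10 \cdot 169 \cdot \frac{71}{129} = 76 + 1690 \cdot \frac{71}{129} = 76 + \frac{119990}{129} = \frac{129794}{129}$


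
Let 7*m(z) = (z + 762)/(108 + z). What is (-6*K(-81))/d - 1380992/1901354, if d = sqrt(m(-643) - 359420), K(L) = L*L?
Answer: -690496/950677 + 39366*I*sqrt(102874998595)/192289717 ≈ -0.72632 + 65.663*I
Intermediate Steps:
K(L) = L**2
m(z) = (762 + z)/(7*(108 + z)) (m(z) = ((z + 762)/(108 + z))/7 = ((762 + z)/(108 + z))/7 = (762 + z)/(7*(108 + z)))
d = I*sqrt(102874998595)/535 (d = sqrt((762 - 643)/(7*(108 - 643)) - 359420) = sqrt((1/7)*119/(-535) - 359420) = sqrt((1/7)*(-1/535)*119 - 359420) = sqrt(-17/535 - 359420) = sqrt(-192289717/535) = I*sqrt(102874998595)/535 ≈ 599.52*I)
(-6*K(-81))/d - 1380992/1901354 = (-6*(-81)**2)/((I*sqrt(102874998595)/535)) - 1380992/1901354 = (-6*6561)*(-I*sqrt(102874998595)/192289717) - 1380992*1/1901354 = -(-39366)*I*sqrt(102874998595)/192289717 - 690496/950677 = 39366*I*sqrt(102874998595)/192289717 - 690496/950677 = -690496/950677 + 39366*I*sqrt(102874998595)/192289717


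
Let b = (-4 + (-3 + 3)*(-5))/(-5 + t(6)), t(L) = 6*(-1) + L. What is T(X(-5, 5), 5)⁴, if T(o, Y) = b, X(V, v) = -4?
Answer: 256/625 ≈ 0.40960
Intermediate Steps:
t(L) = -6 + L
b = ⅘ (b = (-4 + (-3 + 3)*(-5))/(-5 + (-6 + 6)) = (-4 + 0*(-5))/(-5 + 0) = (-4 + 0)/(-5) = -4*(-⅕) = ⅘ ≈ 0.80000)
T(o, Y) = ⅘
T(X(-5, 5), 5)⁴ = (⅘)⁴ = 256/625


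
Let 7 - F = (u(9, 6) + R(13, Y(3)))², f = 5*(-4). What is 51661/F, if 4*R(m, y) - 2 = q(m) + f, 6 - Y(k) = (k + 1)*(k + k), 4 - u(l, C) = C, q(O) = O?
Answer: -43504/3 ≈ -14501.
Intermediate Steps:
f = -20
u(l, C) = 4 - C
Y(k) = 6 - 2*k*(1 + k) (Y(k) = 6 - (k + 1)*(k + k) = 6 - (1 + k)*2*k = 6 - 2*k*(1 + k))
R(m, y) = -9/2 + m/4 (R(m, y) = ½ + (m - 20)/4 = ½ + (-20 + m)/4 = ½ + (-5 + m/4) = -9/2 + m/4)
F = -57/16 (F = 7 - ((4 - 1*6) + (-9/2 + (¼)*13))² = 7 - ((4 - 6) + (-9/2 + 13/4))² = 7 - (-2 - 5/4)² = 7 - (-13/4)² = 7 - 1*169/16 = 7 - 169/16 = -57/16 ≈ -3.5625)
51661/F = 51661/(-57/16) = 51661*(-16/57) = -43504/3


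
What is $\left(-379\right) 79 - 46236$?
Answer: $-76177$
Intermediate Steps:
$\left(-379\right) 79 - 46236 = -29941 - 46236 = -76177$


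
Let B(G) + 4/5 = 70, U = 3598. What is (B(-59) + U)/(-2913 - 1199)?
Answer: -1146/1285 ≈ -0.89183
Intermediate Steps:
B(G) = 346/5 (B(G) = -⅘ + 70 = 346/5)
(B(-59) + U)/(-2913 - 1199) = (346/5 + 3598)/(-2913 - 1199) = (18336/5)/(-4112) = (18336/5)*(-1/4112) = -1146/1285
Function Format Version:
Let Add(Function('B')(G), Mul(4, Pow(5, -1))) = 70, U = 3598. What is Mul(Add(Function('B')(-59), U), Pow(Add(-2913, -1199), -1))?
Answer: Rational(-1146, 1285) ≈ -0.89183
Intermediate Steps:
Function('B')(G) = Rational(346, 5) (Function('B')(G) = Add(Rational(-4, 5), 70) = Rational(346, 5))
Mul(Add(Function('B')(-59), U), Pow(Add(-2913, -1199), -1)) = Mul(Add(Rational(346, 5), 3598), Pow(Add(-2913, -1199), -1)) = Mul(Rational(18336, 5), Pow(-4112, -1)) = Mul(Rational(18336, 5), Rational(-1, 4112)) = Rational(-1146, 1285)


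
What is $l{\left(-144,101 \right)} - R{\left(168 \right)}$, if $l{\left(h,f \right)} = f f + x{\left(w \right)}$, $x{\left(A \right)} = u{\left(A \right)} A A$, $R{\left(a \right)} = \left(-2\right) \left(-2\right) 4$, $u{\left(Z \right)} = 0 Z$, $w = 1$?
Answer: $10185$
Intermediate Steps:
$u{\left(Z \right)} = 0$
$R{\left(a \right)} = 16$ ($R{\left(a \right)} = 4 \cdot 4 = 16$)
$x{\left(A \right)} = 0$ ($x{\left(A \right)} = 0 A A = 0 A = 0$)
$l{\left(h,f \right)} = f^{2}$ ($l{\left(h,f \right)} = f f + 0 = f^{2} + 0 = f^{2}$)
$l{\left(-144,101 \right)} - R{\left(168 \right)} = 101^{2} - 16 = 10201 - 16 = 10185$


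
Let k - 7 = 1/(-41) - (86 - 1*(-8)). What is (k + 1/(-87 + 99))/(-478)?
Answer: 42775/235176 ≈ 0.18189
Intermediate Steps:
k = -3568/41 (k = 7 + (1/(-41) - (86 - 1*(-8))) = 7 + (-1/41 - (86 + 8)) = 7 + (-1/41 - 1*94) = 7 + (-1/41 - 94) = 7 - 3855/41 = -3568/41 ≈ -87.024)
(k + 1/(-87 + 99))/(-478) = (-3568/41 + 1/(-87 + 99))/(-478) = -(-3568/41 + 1/12)/478 = -1/478*(-42775/492) = 42775/235176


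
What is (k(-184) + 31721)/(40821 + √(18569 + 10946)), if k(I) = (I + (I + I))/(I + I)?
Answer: 2589888345/3332649052 - 63445*√29515/3332649052 ≈ 0.77386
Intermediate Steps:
k(I) = 3/2 (k(I) = (I + 2*I)/((2*I)) = (3*I)*(1/(2*I)) = 3/2)
(k(-184) + 31721)/(40821 + √(18569 + 10946)) = (3/2 + 31721)/(40821 + √(18569 + 10946)) = 63445/(2*(40821 + √29515))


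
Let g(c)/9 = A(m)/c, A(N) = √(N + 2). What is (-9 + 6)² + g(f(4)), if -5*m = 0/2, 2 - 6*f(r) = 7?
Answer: 9 - 54*√2/5 ≈ -6.2735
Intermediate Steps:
f(r) = -⅚ (f(r) = ⅓ - ⅙*7 = ⅓ - 7/6 = -⅚)
m = 0 (m = -0/2 = -⅕*0 = 0)
A(N) = √(2 + N)
g(c) = 9*√2/c (g(c) = 9*(√(2 + 0)/c) = 9*(√2/c) = 9*√2/c)
(-9 + 6)² + g(f(4)) = (-9 + 6)² + 9*√2/(-⅚) = (-3)² + 9*√2*(-6/5) = 9 - 54*√2/5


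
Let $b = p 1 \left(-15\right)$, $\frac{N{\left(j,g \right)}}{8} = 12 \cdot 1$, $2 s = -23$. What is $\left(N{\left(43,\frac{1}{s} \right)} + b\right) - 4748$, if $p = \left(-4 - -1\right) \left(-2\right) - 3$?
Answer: $-4697$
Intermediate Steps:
$s = - \frac{23}{2}$ ($s = \frac{1}{2} \left(-23\right) = - \frac{23}{2} \approx -11.5$)
$p = 3$ ($p = \left(-4 + 1\right) \left(-2\right) - 3 = \left(-3\right) \left(-2\right) - 3 = 6 - 3 = 3$)
$N{\left(j,g \right)} = 96$ ($N{\left(j,g \right)} = 8 \cdot 12 \cdot 1 = 8 \cdot 12 = 96$)
$b = -45$ ($b = 3 \cdot 1 \left(-15\right) = 3 \left(-15\right) = -45$)
$\left(N{\left(43,\frac{1}{s} \right)} + b\right) - 4748 = \left(96 - 45\right) - 4748 = 51 - 4748 = -4697$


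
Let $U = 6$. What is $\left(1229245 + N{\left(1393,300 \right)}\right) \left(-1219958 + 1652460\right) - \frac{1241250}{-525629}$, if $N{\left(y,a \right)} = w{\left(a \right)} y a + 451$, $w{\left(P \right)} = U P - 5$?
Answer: $\frac{170810916283788497818}{525629} \approx 3.2496 \cdot 10^{14}$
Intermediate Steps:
$w{\left(P \right)} = -5 + 6 P$ ($w{\left(P \right)} = 6 P - 5 = -5 + 6 P$)
$N{\left(y,a \right)} = 451 + a y \left(-5 + 6 a\right)$ ($N{\left(y,a \right)} = \left(-5 + 6 a\right) y a + 451 = y \left(-5 + 6 a\right) a + 451 = a y \left(-5 + 6 a\right) + 451 = 451 + a y \left(-5 + 6 a\right)$)
$\left(1229245 + N{\left(1393,300 \right)}\right) \left(-1219958 + 1652460\right) - \frac{1241250}{-525629} = \left(1229245 + \left(451 + 300 \cdot 1393 \left(-5 + 6 \cdot 300\right)\right)\right) \left(-1219958 + 1652460\right) - \frac{1241250}{-525629} = \left(1229245 + \left(451 + 300 \cdot 1393 \left(-5 + 1800\right)\right)\right) 432502 - - \frac{1241250}{525629} = \left(1229245 + \left(451 + 300 \cdot 1393 \cdot 1795\right)\right) 432502 + \frac{1241250}{525629} = \left(1229245 + \left(451 + 750130500\right)\right) 432502 + \frac{1241250}{525629} = \left(1229245 + 750130951\right) 432502 + \frac{1241250}{525629} = 751360196 \cdot 432502 + \frac{1241250}{525629} = 324964787490392 + \frac{1241250}{525629} = \frac{170810916283788497818}{525629}$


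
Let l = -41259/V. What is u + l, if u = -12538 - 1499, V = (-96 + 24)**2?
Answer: -24269689/1728 ≈ -14045.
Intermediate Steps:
V = 5184 (V = (-72)**2 = 5184)
u = -14037
l = -13753/1728 (l = -41259/5184 = -41259*1/5184 = -13753/1728 ≈ -7.9589)
u + l = -14037 - 13753/1728 = -24269689/1728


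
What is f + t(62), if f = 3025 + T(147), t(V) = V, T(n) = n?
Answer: 3234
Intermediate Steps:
f = 3172 (f = 3025 + 147 = 3172)
f + t(62) = 3172 + 62 = 3234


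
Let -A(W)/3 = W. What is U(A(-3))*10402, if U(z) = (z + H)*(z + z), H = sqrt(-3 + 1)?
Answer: 1685124 + 187236*I*sqrt(2) ≈ 1.6851e+6 + 2.6479e+5*I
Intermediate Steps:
A(W) = -3*W
H = I*sqrt(2) (H = sqrt(-2) = I*sqrt(2) ≈ 1.4142*I)
U(z) = 2*z*(z + I*sqrt(2)) (U(z) = (z + I*sqrt(2))*(z + z) = (z + I*sqrt(2))*(2*z) = 2*z*(z + I*sqrt(2)))
U(A(-3))*10402 = (2*(-3*(-3))*(-3*(-3) + I*sqrt(2)))*10402 = (2*9*(9 + I*sqrt(2)))*10402 = (162 + 18*I*sqrt(2))*10402 = 1685124 + 187236*I*sqrt(2)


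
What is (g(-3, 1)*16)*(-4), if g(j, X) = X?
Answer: -64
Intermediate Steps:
(g(-3, 1)*16)*(-4) = (1*16)*(-4) = 16*(-4) = -64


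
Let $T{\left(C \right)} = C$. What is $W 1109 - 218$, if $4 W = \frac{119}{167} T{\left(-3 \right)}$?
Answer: $- \frac{541537}{668} \approx -810.68$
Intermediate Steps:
$W = - \frac{357}{668}$ ($W = \frac{\frac{119}{167} \left(-3\right)}{4} = \frac{1}{4} \left(- \frac{357}{167}\right) = - \frac{357}{668} \approx -0.53443$)
$W 1109 - 218 = \left(- \frac{357}{668}\right) 1109 - 218 = - \frac{395913}{668} - 218 = - \frac{541537}{668}$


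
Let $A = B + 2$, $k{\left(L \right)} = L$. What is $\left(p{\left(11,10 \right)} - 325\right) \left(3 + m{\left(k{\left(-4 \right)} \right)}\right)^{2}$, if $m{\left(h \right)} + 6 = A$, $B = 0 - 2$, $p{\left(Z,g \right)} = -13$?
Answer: $-3042$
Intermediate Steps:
$B = -2$ ($B = 0 - 2 = -2$)
$A = 0$ ($A = -2 + 2 = 0$)
$m{\left(h \right)} = -6$ ($m{\left(h \right)} = -6 + 0 = -6$)
$\left(p{\left(11,10 \right)} - 325\right) \left(3 + m{\left(k{\left(-4 \right)} \right)}\right)^{2} = \left(-13 - 325\right) \left(3 - 6\right)^{2} = - 338 \left(-3\right)^{2} = \left(-338\right) 9 = -3042$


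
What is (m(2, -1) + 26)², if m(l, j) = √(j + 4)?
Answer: (26 + √3)² ≈ 769.07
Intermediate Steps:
m(l, j) = √(4 + j)
(m(2, -1) + 26)² = (√(4 - 1) + 26)² = (√3 + 26)² = (26 + √3)²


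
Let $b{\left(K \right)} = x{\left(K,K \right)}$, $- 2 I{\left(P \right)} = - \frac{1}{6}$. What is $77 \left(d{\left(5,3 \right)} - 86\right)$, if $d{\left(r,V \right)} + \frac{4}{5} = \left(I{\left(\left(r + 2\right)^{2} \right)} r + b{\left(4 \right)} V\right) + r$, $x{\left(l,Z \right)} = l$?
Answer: $- \frac{320551}{60} \approx -5342.5$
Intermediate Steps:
$I{\left(P \right)} = \frac{1}{12}$ ($I{\left(P \right)} = - \frac{\left(-1\right) \frac{1}{6}}{2} = \left(- \frac{1}{2}\right) \left(- \frac{1}{6}\right) = \frac{1}{12}$)
$b{\left(K \right)} = K$
$d{\left(r,V \right)} = - \frac{4}{5} + 4 V + \frac{13 r}{12}$ ($d{\left(r,V \right)} = - \frac{4}{5} + \left(\left(\frac{r}{12} + 4 V\right) + r\right) = - \frac{4}{5} + \left(\left(4 V + \frac{r}{12}\right) + r\right) = - \frac{4}{5} + \left(4 V + \frac{13 r}{12}\right) = - \frac{4}{5} + 4 V + \frac{13 r}{12}$)
$77 \left(d{\left(5,3 \right)} - 86\right) = 77 \left(\left(- \frac{4}{5} + 4 \cdot 3 + \frac{13}{12} \cdot 5\right) - 86\right) = 77 \left(\left(- \frac{4}{5} + 12 + \frac{65}{12}\right) - 86\right) = 77 \left(\frac{997}{60} - 86\right) = 77 \left(- \frac{4163}{60}\right) = - \frac{320551}{60}$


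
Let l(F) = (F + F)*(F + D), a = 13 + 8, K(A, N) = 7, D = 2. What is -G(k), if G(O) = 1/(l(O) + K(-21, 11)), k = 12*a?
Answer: -1/128023 ≈ -7.8111e-6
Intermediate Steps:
a = 21
k = 252 (k = 12*21 = 252)
l(F) = 2*F*(2 + F) (l(F) = (F + F)*(F + 2) = (2*F)*(2 + F) = 2*F*(2 + F))
G(O) = 1/(7 + 2*O*(2 + O)) (G(O) = 1/(2*O*(2 + O) + 7) = 1/(7 + 2*O*(2 + O)))
-G(k) = -1/(7 + 2*252*(2 + 252)) = -1/(7 + 2*252*254) = -1/(7 + 128016) = -1/128023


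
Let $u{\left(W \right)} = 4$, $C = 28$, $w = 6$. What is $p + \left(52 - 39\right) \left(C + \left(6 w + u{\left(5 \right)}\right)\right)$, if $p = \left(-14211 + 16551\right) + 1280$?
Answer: $4504$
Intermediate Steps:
$p = 3620$ ($p = 2340 + 1280 = 3620$)
$p + \left(52 - 39\right) \left(C + \left(6 w + u{\left(5 \right)}\right)\right) = 3620 + \left(52 - 39\right) \left(28 + \left(6 \cdot 6 + 4\right)\right) = 3620 + \left(52 - 39\right) \left(28 + \left(36 + 4\right)\right) = 3620 + 13 \left(28 + 40\right) = 3620 + 13 \cdot 68 = 3620 + 884 = 4504$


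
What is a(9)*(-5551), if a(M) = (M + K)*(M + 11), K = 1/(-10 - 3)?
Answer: -990640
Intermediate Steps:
K = -1/13 (K = 1/(-13) = -1/13 ≈ -0.076923)
a(M) = (11 + M)*(-1/13 + M) (a(M) = (M - 1/13)*(M + 11) = (-1/13 + M)*(11 + M) = (11 + M)*(-1/13 + M))
a(9)*(-5551) = (-11/13 + 9**2 + (142/13)*9)*(-5551) = (-11/13 + 81 + 1278/13)*(-5551) = (2320/13)*(-5551) = -990640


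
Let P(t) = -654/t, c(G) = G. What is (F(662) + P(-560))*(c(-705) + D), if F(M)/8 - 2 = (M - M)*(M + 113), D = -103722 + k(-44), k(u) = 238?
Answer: -500836523/280 ≈ -1.7887e+6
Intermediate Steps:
D = -103484 (D = -103722 + 238 = -103484)
F(M) = 16 (F(M) = 16 + 8*((M - M)*(M + 113)) = 16 + 8*(0*(113 + M)) = 16 + 8*0 = 16 + 0 = 16)
(F(662) + P(-560))*(c(-705) + D) = (16 - 654/(-560))*(-705 - 103484) = (16 - 654*(-1/560))*(-104189) = (16 + 327/280)*(-104189) = (4807/280)*(-104189) = -500836523/280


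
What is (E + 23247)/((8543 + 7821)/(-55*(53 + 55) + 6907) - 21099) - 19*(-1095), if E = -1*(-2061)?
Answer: 424113934209/20386369 ≈ 20804.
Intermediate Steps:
E = 2061
(E + 23247)/((8543 + 7821)/(-55*(53 + 55) + 6907) - 21099) - 19*(-1095) = (2061 + 23247)/((8543 + 7821)/(-55*(53 + 55) + 6907) - 21099) - 19*(-1095) = 25308/(16364/(-55*108 + 6907) - 21099) - 1*(-20805) = 25308/(16364/(-5940 + 6907) - 21099) + 20805 = 25308/(16364/967 - 21099) + 20805 = 25308/(-20386369/967) + 20805 = 25308*(-967/20386369) + 20805 = -24472836/20386369 + 20805 = 424113934209/20386369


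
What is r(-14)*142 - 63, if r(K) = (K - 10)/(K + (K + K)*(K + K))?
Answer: -25959/385 ≈ -67.426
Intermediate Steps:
r(K) = (-10 + K)/(K + 4*K²) (r(K) = (-10 + K)/(K + (2*K)*(2*K)) = (-10 + K)/(K + 4*K²))
r(-14)*142 - 63 = ((-10 - 14)/((-14)*(1 + 4*(-14))))*142 - 63 = -1/14*(-24)/(1 - 56)*142 - 63 = -1/14*(-24)/(-55)*142 - 63 = -1/14*(-1/55)*(-24)*142 - 63 = -12/385*142 - 63 = -1704/385 - 63 = -25959/385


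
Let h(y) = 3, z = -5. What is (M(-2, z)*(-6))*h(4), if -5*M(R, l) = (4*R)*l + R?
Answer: 684/5 ≈ 136.80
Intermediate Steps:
M(R, l) = -R/5 - 4*R*l/5 (M(R, l) = -((4*R)*l + R)/5 = -(4*R*l + R)/5 = -(R + 4*R*l)/5 = -R/5 - 4*R*l/5)
(M(-2, z)*(-6))*h(4) = (-⅕*(-2)*(1 + 4*(-5))*(-6))*3 = (-⅕*(-2)*(1 - 20)*(-6))*3 = (-⅕*(-2)*(-19)*(-6))*3 = -38/5*(-6)*3 = (228/5)*3 = 684/5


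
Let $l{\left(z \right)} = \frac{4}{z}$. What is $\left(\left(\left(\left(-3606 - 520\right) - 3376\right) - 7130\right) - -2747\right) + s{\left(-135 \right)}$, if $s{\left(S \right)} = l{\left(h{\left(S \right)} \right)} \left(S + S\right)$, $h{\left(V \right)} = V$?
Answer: $-11877$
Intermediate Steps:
$s{\left(S \right)} = 8$ ($s{\left(S \right)} = \frac{4}{S} \left(S + S\right) = \frac{4}{S} 2 S = 8$)
$\left(\left(\left(\left(-3606 - 520\right) - 3376\right) - 7130\right) - -2747\right) + s{\left(-135 \right)} = \left(\left(\left(\left(-3606 - 520\right) - 3376\right) - 7130\right) - -2747\right) + 8 = \left(\left(\left(-4126 - 3376\right) - 7130\right) + 2747\right) + 8 = \left(\left(-7502 - 7130\right) + 2747\right) + 8 = \left(-14632 + 2747\right) + 8 = -11885 + 8 = -11877$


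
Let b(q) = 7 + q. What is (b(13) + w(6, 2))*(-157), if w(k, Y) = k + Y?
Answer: -4396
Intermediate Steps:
w(k, Y) = Y + k
(b(13) + w(6, 2))*(-157) = ((7 + 13) + (2 + 6))*(-157) = (20 + 8)*(-157) = 28*(-157) = -4396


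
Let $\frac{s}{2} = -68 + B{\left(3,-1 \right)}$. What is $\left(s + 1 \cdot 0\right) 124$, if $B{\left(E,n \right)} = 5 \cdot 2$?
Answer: $-14384$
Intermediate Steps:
$B{\left(E,n \right)} = 10$
$s = -116$ ($s = 2 \left(-68 + 10\right) = 2 \left(-58\right) = -116$)
$\left(s + 1 \cdot 0\right) 124 = \left(-116 + 1 \cdot 0\right) 124 = \left(-116 + 0\right) 124 = \left(-116\right) 124 = -14384$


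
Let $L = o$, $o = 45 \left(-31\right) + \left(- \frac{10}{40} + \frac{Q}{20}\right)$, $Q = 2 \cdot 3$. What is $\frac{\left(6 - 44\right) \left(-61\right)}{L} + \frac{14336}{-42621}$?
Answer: $- \frac{2375869624}{1189083279} \approx -1.9981$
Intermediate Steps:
$Q = 6$
$o = - \frac{27899}{20}$ ($o = 45 \left(-31\right) + \left(- \frac{10}{40} + \frac{6}{20}\right) = -1395 + \left(\left(-10\right) \frac{1}{40} + 6 \cdot \frac{1}{20}\right) = -1395 + \left(- \frac{1}{4} + \frac{3}{10}\right) = -1395 + \frac{1}{20} = - \frac{27899}{20} \approx -1394.9$)
$L = - \frac{27899}{20} \approx -1394.9$
$\frac{\left(6 - 44\right) \left(-61\right)}{L} + \frac{14336}{-42621} = \frac{\left(6 - 44\right) \left(-61\right)}{- \frac{27899}{20}} + \frac{14336}{-42621} = \left(-38\right) \left(-61\right) \left(- \frac{20}{27899}\right) + 14336 \left(- \frac{1}{42621}\right) = 2318 \left(- \frac{20}{27899}\right) - \frac{14336}{42621} = - \frac{46360}{27899} - \frac{14336}{42621} = - \frac{2375869624}{1189083279}$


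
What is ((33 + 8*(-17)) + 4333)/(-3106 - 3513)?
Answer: -4230/6619 ≈ -0.63907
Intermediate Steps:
((33 + 8*(-17)) + 4333)/(-3106 - 3513) = ((33 - 136) + 4333)/(-6619) = (-103 + 4333)*(-1/6619) = 4230*(-1/6619) = -4230/6619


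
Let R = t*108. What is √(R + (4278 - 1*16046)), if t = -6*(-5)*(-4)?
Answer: 2*I*√6182 ≈ 157.25*I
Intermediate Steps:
t = -120 (t = 30*(-4) = -120)
R = -12960 (R = -120*108 = -12960)
√(R + (4278 - 1*16046)) = √(-12960 + (4278 - 1*16046)) = √(-12960 + (4278 - 16046)) = √(-12960 - 11768) = √(-24728) = 2*I*√6182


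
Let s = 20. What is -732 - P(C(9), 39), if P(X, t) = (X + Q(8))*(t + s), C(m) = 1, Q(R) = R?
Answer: -1263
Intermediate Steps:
P(X, t) = (8 + X)*(20 + t) (P(X, t) = (X + 8)*(t + 20) = (8 + X)*(20 + t))
-732 - P(C(9), 39) = -732 - (160 + 8*39 + 20*1 + 1*39) = -732 - (160 + 312 + 20 + 39) = -732 - 1*531 = -732 - 531 = -1263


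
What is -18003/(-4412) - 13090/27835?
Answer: 88672085/24561604 ≈ 3.6102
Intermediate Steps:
-18003/(-4412) - 13090/27835 = -18003*(-1/4412) - 13090*1/27835 = 18003/4412 - 2618/5567 = 88672085/24561604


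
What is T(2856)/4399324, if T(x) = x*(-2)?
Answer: -1428/1099831 ≈ -0.0012984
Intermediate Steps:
T(x) = -2*x
T(2856)/4399324 = -2*2856/4399324 = -5712*1/4399324 = -1428/1099831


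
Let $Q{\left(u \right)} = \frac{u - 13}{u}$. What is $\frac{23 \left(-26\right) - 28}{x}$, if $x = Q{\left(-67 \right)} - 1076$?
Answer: $\frac{20971}{36006} \approx 0.58243$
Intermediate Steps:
$Q{\left(u \right)} = \frac{-13 + u}{u}$
$x = - \frac{72012}{67}$ ($x = \frac{-13 - 67}{-67} - 1076 = \left(- \frac{1}{67}\right) \left(-80\right) - 1076 = \frac{80}{67} - 1076 = - \frac{72012}{67} \approx -1074.8$)
$\frac{23 \left(-26\right) - 28}{x} = \frac{23 \left(-26\right) - 28}{- \frac{72012}{67}} = \left(-598 - 28\right) \left(- \frac{67}{72012}\right) = \left(-626\right) \left(- \frac{67}{72012}\right) = \frac{20971}{36006}$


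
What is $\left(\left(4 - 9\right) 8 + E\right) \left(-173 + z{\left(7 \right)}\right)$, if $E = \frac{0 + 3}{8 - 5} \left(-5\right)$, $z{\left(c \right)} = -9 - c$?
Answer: $8505$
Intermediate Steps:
$E = -5$ ($E = \frac{3}{3} \left(-5\right) = 3 \cdot \frac{1}{3} \left(-5\right) = 1 \left(-5\right) = -5$)
$\left(\left(4 - 9\right) 8 + E\right) \left(-173 + z{\left(7 \right)}\right) = \left(\left(4 - 9\right) 8 - 5\right) \left(-173 - 16\right) = \left(\left(-5\right) 8 - 5\right) \left(-173 - 16\right) = \left(-40 - 5\right) \left(-173 - 16\right) = \left(-45\right) \left(-189\right) = 8505$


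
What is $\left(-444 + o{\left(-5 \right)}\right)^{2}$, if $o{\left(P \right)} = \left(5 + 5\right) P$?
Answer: $244036$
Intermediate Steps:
$o{\left(P \right)} = 10 P$
$\left(-444 + o{\left(-5 \right)}\right)^{2} = \left(-444 + 10 \left(-5\right)\right)^{2} = \left(-444 - 50\right)^{2} = \left(-494\right)^{2} = 244036$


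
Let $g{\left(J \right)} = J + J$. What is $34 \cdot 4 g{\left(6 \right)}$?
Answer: $1632$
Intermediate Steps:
$g{\left(J \right)} = 2 J$
$34 \cdot 4 g{\left(6 \right)} = 34 \cdot 4 \cdot 2 \cdot 6 = 136 \cdot 12 = 1632$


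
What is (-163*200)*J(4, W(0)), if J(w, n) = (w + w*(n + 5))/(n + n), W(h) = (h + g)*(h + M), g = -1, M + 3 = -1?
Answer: -163000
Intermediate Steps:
M = -4 (M = -3 - 1 = -4)
W(h) = (-1 + h)*(-4 + h) (W(h) = (h - 1)*(h - 4) = (-1 + h)*(-4 + h))
J(w, n) = (w + w*(5 + n))/(2*n) (J(w, n) = (w + w*(5 + n))/((2*n)) = (w + w*(5 + n))*(1/(2*n)) = (w + w*(5 + n))/(2*n))
(-163*200)*J(4, W(0)) = (-163*200)*((½)*4*(6 + (4 + 0² - 5*0))/(4 + 0² - 5*0)) = -16300*4*(6 + (4 + 0 + 0))/(4 + 0 + 0) = -16300*4*(6 + 4)/4 = -16300*4*10/4 = -32600*5 = -163000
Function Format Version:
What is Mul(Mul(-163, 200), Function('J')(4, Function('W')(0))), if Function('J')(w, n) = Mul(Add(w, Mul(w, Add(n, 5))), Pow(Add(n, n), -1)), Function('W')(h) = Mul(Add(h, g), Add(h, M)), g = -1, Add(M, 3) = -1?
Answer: -163000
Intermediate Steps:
M = -4 (M = Add(-3, -1) = -4)
Function('W')(h) = Mul(Add(-1, h), Add(-4, h)) (Function('W')(h) = Mul(Add(h, -1), Add(h, -4)) = Mul(Add(-1, h), Add(-4, h)))
Function('J')(w, n) = Mul(Rational(1, 2), Pow(n, -1), Add(w, Mul(w, Add(5, n)))) (Function('J')(w, n) = Mul(Add(w, Mul(w, Add(5, n))), Pow(Mul(2, n), -1)) = Mul(Add(w, Mul(w, Add(5, n))), Mul(Rational(1, 2), Pow(n, -1))) = Mul(Rational(1, 2), Pow(n, -1), Add(w, Mul(w, Add(5, n)))))
Mul(Mul(-163, 200), Function('J')(4, Function('W')(0))) = Mul(Mul(-163, 200), Mul(Rational(1, 2), 4, Pow(Add(4, Pow(0, 2), Mul(-5, 0)), -1), Add(6, Add(4, Pow(0, 2), Mul(-5, 0))))) = Mul(-32600, Mul(Rational(1, 2), 4, Pow(Add(4, 0, 0), -1), Add(6, Add(4, 0, 0)))) = Mul(-32600, Mul(Rational(1, 2), 4, Pow(4, -1), Add(6, 4))) = Mul(-32600, Mul(Rational(1, 2), 4, Rational(1, 4), 10)) = Mul(-32600, 5) = -163000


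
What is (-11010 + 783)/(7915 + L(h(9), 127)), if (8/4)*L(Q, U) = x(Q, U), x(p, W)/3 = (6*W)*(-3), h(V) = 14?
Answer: -10227/4486 ≈ -2.2798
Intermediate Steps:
x(p, W) = -54*W (x(p, W) = 3*((6*W)*(-3)) = 3*(-18*W) = -54*W)
L(Q, U) = -27*U (L(Q, U) = (-54*U)/2 = -27*U)
(-11010 + 783)/(7915 + L(h(9), 127)) = (-11010 + 783)/(7915 - 27*127) = -10227/(7915 - 3429) = -10227/4486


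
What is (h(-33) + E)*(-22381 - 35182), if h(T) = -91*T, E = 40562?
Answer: -2507732095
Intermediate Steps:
(h(-33) + E)*(-22381 - 35182) = (-91*(-33) + 40562)*(-22381 - 35182) = (3003 + 40562)*(-57563) = 43565*(-57563) = -2507732095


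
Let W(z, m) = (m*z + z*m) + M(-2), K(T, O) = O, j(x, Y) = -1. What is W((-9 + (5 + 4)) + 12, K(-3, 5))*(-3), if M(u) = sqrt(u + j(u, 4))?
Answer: -360 - 3*I*sqrt(3) ≈ -360.0 - 5.1962*I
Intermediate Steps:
M(u) = sqrt(-1 + u) (M(u) = sqrt(u - 1) = sqrt(-1 + u))
W(z, m) = I*sqrt(3) + 2*m*z (W(z, m) = (m*z + z*m) + sqrt(-1 - 2) = (m*z + m*z) + sqrt(-3) = 2*m*z + I*sqrt(3) = I*sqrt(3) + 2*m*z)
W((-9 + (5 + 4)) + 12, K(-3, 5))*(-3) = (I*sqrt(3) + 2*5*((-9 + (5 + 4)) + 12))*(-3) = (I*sqrt(3) + 2*5*((-9 + 9) + 12))*(-3) = (I*sqrt(3) + 2*5*(0 + 12))*(-3) = (I*sqrt(3) + 2*5*12)*(-3) = (I*sqrt(3) + 120)*(-3) = (120 + I*sqrt(3))*(-3) = -360 - 3*I*sqrt(3)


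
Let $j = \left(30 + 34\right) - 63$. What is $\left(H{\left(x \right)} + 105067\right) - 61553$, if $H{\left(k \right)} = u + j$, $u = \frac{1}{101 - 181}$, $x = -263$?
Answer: $\frac{3481199}{80} \approx 43515.0$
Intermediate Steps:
$u = - \frac{1}{80}$ ($u = \frac{1}{-80} = - \frac{1}{80} \approx -0.0125$)
$j = 1$ ($j = 64 - 63 = 1$)
$H{\left(k \right)} = \frac{79}{80}$ ($H{\left(k \right)} = - \frac{1}{80} + 1 = \frac{79}{80}$)
$\left(H{\left(x \right)} + 105067\right) - 61553 = \left(\frac{79}{80} + 105067\right) - 61553 = \frac{8405439}{80} - 61553 = \frac{3481199}{80}$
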